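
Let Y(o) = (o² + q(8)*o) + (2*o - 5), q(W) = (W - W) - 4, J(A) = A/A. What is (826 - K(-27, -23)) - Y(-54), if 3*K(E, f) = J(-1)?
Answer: -6580/3 ≈ -2193.3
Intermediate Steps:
J(A) = 1
K(E, f) = ⅓ (K(E, f) = (⅓)*1 = ⅓)
q(W) = -4 (q(W) = 0 - 4 = -4)
Y(o) = -5 + o² - 2*o (Y(o) = (o² - 4*o) + (2*o - 5) = (o² - 4*o) + (-5 + 2*o) = -5 + o² - 2*o)
(826 - K(-27, -23)) - Y(-54) = (826 - 1*⅓) - (-5 + (-54)² - 2*(-54)) = (826 - ⅓) - (-5 + 2916 + 108) = 2477/3 - 1*3019 = 2477/3 - 3019 = -6580/3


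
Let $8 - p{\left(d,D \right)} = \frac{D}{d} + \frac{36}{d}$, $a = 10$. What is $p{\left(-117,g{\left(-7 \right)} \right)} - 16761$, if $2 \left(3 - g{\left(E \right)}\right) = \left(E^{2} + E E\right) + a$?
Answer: $- \frac{653372}{39} \approx -16753.0$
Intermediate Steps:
$g{\left(E \right)} = -2 - E^{2}$ ($g{\left(E \right)} = 3 - \frac{\left(E^{2} + E E\right) + 10}{2} = 3 - \frac{\left(E^{2} + E^{2}\right) + 10}{2} = 3 - \frac{2 E^{2} + 10}{2} = 3 - \frac{10 + 2 E^{2}}{2} = 3 - \left(5 + E^{2}\right) = -2 - E^{2}$)
$p{\left(d,D \right)} = 8 - \frac{36}{d} - \frac{D}{d}$ ($p{\left(d,D \right)} = 8 - \left(\frac{D}{d} + \frac{36}{d}\right) = 8 - \left(\frac{36}{d} + \frac{D}{d}\right) = 8 - \frac{36}{d} - \frac{D}{d}$)
$p{\left(-117,g{\left(-7 \right)} \right)} - 16761 = \frac{-36 - \left(-2 - \left(-7\right)^{2}\right) + 8 \left(-117\right)}{-117} - 16761 = - \frac{-36 - \left(-2 - 49\right) - 936}{117} - 16761 = - \frac{-36 - -51 - 936}{117} - 16761 = - \frac{-36 + 51 - 936}{117} - 16761 = \left(- \frac{1}{117}\right) \left(-921\right) - 16761 = \frac{307}{39} - 16761 = - \frac{653372}{39}$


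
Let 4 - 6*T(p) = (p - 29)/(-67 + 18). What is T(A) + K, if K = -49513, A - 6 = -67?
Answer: -7278358/147 ≈ -49513.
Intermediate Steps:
A = -61 (A = 6 - 67 = -61)
T(p) = 167/294 + p/294 (T(p) = ⅔ - (p - 29)/(6*(-67 + 18)) = ⅔ - (-29 + p)/(6*(-49)) = ⅔ - (-29 + p)*(-1)/(6*49) = ⅔ - (29/49 - p/49)/6 = ⅔ + (-29/294 + p/294) = 167/294 + p/294)
T(A) + K = (167/294 + (1/294)*(-61)) - 49513 = (167/294 - 61/294) - 49513 = 53/147 - 49513 = -7278358/147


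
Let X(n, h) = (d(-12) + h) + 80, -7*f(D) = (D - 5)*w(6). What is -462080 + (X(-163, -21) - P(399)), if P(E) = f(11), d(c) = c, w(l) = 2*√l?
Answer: -462033 + 12*√6/7 ≈ -4.6203e+5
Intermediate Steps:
f(D) = -2*√6*(-5 + D)/7 (f(D) = -(D - 5)*2*√6/7 = -(-5 + D)*2*√6/7 = -2*√6*(-5 + D)/7)
P(E) = -12*√6/7 (P(E) = 2*√6*(5 - 1*11)/7 = 2*√6*(5 - 11)/7 = (2/7)*√6*(-6) = -12*√6/7)
X(n, h) = 68 + h (X(n, h) = (-12 + h) + 80 = 68 + h)
-462080 + (X(-163, -21) - P(399)) = -462080 + ((68 - 21) - (-12)*√6/7) = -462080 + (47 + 12*√6/7) = -462033 + 12*√6/7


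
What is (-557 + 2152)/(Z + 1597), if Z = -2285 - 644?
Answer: -1595/1332 ≈ -1.1974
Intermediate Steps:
Z = -2929
(-557 + 2152)/(Z + 1597) = (-557 + 2152)/(-2929 + 1597) = 1595/(-1332) = 1595*(-1/1332) = -1595/1332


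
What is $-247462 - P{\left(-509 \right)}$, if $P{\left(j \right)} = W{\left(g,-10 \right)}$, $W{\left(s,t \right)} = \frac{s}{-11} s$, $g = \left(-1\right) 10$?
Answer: $- \frac{2721982}{11} \approx -2.4745 \cdot 10^{5}$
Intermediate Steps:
$g = -10$
$W{\left(s,t \right)} = - \frac{s^{2}}{11}$ ($W{\left(s,t \right)} = s \left(- \frac{1}{11}\right) s = - \frac{s}{11} s = - \frac{s^{2}}{11}$)
$P{\left(j \right)} = - \frac{100}{11}$ ($P{\left(j \right)} = - \frac{\left(-10\right)^{2}}{11} = \left(- \frac{1}{11}\right) 100 = - \frac{100}{11}$)
$-247462 - P{\left(-509 \right)} = -247462 - - \frac{100}{11} = -247462 + \frac{100}{11} = - \frac{2721982}{11}$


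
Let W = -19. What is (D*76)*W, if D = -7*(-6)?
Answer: -60648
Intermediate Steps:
D = 42
(D*76)*W = (42*76)*(-19) = 3192*(-19) = -60648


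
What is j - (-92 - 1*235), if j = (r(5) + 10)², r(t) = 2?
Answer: 471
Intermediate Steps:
j = 144 (j = (2 + 10)² = 12² = 144)
j - (-92 - 1*235) = 144 - (-92 - 1*235) = 144 - (-92 - 235) = 144 - 1*(-327) = 144 + 327 = 471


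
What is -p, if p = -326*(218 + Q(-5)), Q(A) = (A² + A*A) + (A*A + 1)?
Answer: 95844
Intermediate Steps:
Q(A) = 1 + 3*A² (Q(A) = (A² + A²) + (A² + 1) = 2*A² + (1 + A²) = 1 + 3*A²)
p = -95844 (p = -326*(218 + (1 + 3*(-5)²)) = -326*(218 + (1 + 3*25)) = -326*(218 + (1 + 75)) = -326*(218 + 76) = -326*294 = -95844)
-p = -1*(-95844) = 95844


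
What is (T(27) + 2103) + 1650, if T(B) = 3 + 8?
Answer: 3764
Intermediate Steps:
T(B) = 11
(T(27) + 2103) + 1650 = (11 + 2103) + 1650 = 2114 + 1650 = 3764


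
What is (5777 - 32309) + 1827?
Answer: -24705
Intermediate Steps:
(5777 - 32309) + 1827 = -26532 + 1827 = -24705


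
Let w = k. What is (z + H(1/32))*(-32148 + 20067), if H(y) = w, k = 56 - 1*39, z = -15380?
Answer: 185600403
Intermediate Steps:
k = 17 (k = 56 - 39 = 17)
w = 17
H(y) = 17
(z + H(1/32))*(-32148 + 20067) = (-15380 + 17)*(-32148 + 20067) = -15363*(-12081) = 185600403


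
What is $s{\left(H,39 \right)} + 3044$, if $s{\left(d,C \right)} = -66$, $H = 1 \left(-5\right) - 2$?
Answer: $2978$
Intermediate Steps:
$H = -7$ ($H = -5 - 2 = -7$)
$s{\left(H,39 \right)} + 3044 = -66 + 3044 = 2978$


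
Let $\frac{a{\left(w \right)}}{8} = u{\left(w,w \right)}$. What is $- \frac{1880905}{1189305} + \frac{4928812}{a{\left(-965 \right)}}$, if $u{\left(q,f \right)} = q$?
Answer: $- \frac{1189550879}{1858590} \approx -640.03$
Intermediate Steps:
$a{\left(w \right)} = 8 w$
$- \frac{1880905}{1189305} + \frac{4928812}{a{\left(-965 \right)}} = - \frac{1880905}{1189305} + \frac{4928812}{8 \left(-965\right)} = \left(-1880905\right) \frac{1}{1189305} + \frac{4928812}{-7720} = - \frac{1523}{963} + 4928812 \left(- \frac{1}{7720}\right) = - \frac{1523}{963} - \frac{1232203}{1930} = - \frac{1189550879}{1858590}$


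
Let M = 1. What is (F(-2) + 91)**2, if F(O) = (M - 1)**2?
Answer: 8281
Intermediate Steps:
F(O) = 0 (F(O) = (1 - 1)**2 = 0**2 = 0)
(F(-2) + 91)**2 = (0 + 91)**2 = 91**2 = 8281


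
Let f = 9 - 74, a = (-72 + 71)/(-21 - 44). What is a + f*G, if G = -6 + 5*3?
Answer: -38024/65 ≈ -584.98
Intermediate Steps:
a = 1/65 (a = -1/(-65) = -1*(-1/65) = 1/65 ≈ 0.015385)
f = -65
G = 9 (G = -6 + 15 = 9)
a + f*G = 1/65 - 65*9 = 1/65 - 585 = -38024/65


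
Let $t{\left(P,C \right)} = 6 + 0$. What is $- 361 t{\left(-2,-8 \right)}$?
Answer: $-2166$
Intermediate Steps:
$t{\left(P,C \right)} = 6$
$- 361 t{\left(-2,-8 \right)} = \left(-361\right) 6 = -2166$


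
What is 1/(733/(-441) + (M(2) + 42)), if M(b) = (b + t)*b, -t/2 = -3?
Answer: 441/24845 ≈ 0.017750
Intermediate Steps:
t = 6 (t = -2*(-3) = 6)
M(b) = b*(6 + b) (M(b) = (b + 6)*b = (6 + b)*b = b*(6 + b))
1/(733/(-441) + (M(2) + 42)) = 1/(733/(-441) + (2*(6 + 2) + 42)) = 1/(733*(-1/441) + (2*8 + 42)) = 1/(-733/441 + (16 + 42)) = 1/(-733/441 + 58) = 1/(24845/441) = 441/24845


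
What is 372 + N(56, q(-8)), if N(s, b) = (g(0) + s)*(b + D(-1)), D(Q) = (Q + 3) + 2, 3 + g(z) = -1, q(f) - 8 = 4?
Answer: 1204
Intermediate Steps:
q(f) = 12 (q(f) = 8 + 4 = 12)
g(z) = -4 (g(z) = -3 - 1 = -4)
D(Q) = 5 + Q (D(Q) = (3 + Q) + 2 = 5 + Q)
N(s, b) = (-4 + s)*(4 + b) (N(s, b) = (-4 + s)*(b + (5 - 1)) = (-4 + s)*(b + 4) = (-4 + s)*(4 + b))
372 + N(56, q(-8)) = 372 + (-16 - 4*12 + 4*56 + 12*56) = 372 + (-16 - 48 + 224 + 672) = 372 + 832 = 1204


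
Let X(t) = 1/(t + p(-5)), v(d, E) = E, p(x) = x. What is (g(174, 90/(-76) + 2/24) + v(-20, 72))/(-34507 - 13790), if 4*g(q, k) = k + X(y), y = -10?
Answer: -326989/220234320 ≈ -0.0014847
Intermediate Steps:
X(t) = 1/(-5 + t) (X(t) = 1/(t - 5) = 1/(-5 + t))
g(q, k) = -1/60 + k/4 (g(q, k) = (k + 1/(-5 - 10))/4 = (k + 1/(-15))/4 = (k - 1/15)/4 = (-1/15 + k)/4 = -1/60 + k/4)
(g(174, 90/(-76) + 2/24) + v(-20, 72))/(-34507 - 13790) = ((-1/60 + (90/(-76) + 2/24)/4) + 72)/(-34507 - 13790) = ((-1/60 + (90*(-1/76) + 2*(1/24))/4) + 72)/(-48297) = ((-1/60 + (-45/38 + 1/12)/4) + 72)*(-1/48297) = ((-1/60 + (¼)*(-251/228)) + 72)*(-1/48297) = ((-1/60 - 251/912) + 72)*(-1/48297) = (-1331/4560 + 72)*(-1/48297) = (326989/4560)*(-1/48297) = -326989/220234320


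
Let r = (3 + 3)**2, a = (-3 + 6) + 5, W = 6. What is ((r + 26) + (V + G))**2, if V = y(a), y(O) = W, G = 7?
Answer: 5625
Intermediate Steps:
a = 8 (a = 3 + 5 = 8)
y(O) = 6
r = 36 (r = 6**2 = 36)
V = 6
((r + 26) + (V + G))**2 = ((36 + 26) + (6 + 7))**2 = (62 + 13)**2 = 75**2 = 5625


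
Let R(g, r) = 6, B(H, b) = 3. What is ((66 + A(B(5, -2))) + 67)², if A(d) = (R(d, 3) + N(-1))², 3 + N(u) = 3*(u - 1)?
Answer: 20164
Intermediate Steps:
N(u) = -6 + 3*u (N(u) = -3 + 3*(u - 1) = -3 + 3*(-1 + u) = -3 + (-3 + 3*u) = -6 + 3*u)
A(d) = 9 (A(d) = (6 + (-6 + 3*(-1)))² = (6 + (-6 - 3))² = (6 - 9)² = (-3)² = 9)
((66 + A(B(5, -2))) + 67)² = ((66 + 9) + 67)² = (75 + 67)² = 142² = 20164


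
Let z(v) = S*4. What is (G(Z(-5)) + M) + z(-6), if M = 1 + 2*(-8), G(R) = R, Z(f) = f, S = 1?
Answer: -16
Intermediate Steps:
z(v) = 4 (z(v) = 1*4 = 4)
M = -15 (M = 1 - 16 = -15)
(G(Z(-5)) + M) + z(-6) = (-5 - 15) + 4 = -20 + 4 = -16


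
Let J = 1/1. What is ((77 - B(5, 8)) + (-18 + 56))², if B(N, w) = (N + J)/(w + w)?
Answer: 840889/64 ≈ 13139.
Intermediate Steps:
J = 1
B(N, w) = (1 + N)/(2*w) (B(N, w) = (N + 1)/(w + w) = (1 + N)/((2*w)) = (1 + N)*(1/(2*w)) = (1 + N)/(2*w))
((77 - B(5, 8)) + (-18 + 56))² = ((77 - (1 + 5)/(2*8)) + (-18 + 56))² = ((77 - 6/(2*8)) + 38)² = ((77 - 1*3/8) + 38)² = ((77 - 3/8) + 38)² = (613/8 + 38)² = (917/8)² = 840889/64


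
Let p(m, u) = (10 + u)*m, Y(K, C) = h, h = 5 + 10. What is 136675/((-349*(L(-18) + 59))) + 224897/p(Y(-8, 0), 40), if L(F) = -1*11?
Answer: 610828049/2094000 ≈ 291.70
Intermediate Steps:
L(F) = -11
h = 15
Y(K, C) = 15
p(m, u) = m*(10 + u)
136675/((-349*(L(-18) + 59))) + 224897/p(Y(-8, 0), 40) = 136675/((-349*(-11 + 59))) + 224897/((15*(10 + 40))) = 136675/((-349*48)) + 224897/((15*50)) = 136675/(-16752) + 224897/750 = 136675*(-1/16752) + 224897*(1/750) = -136675/16752 + 224897/750 = 610828049/2094000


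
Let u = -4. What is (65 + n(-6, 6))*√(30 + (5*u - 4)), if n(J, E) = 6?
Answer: 71*√6 ≈ 173.91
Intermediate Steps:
(65 + n(-6, 6))*√(30 + (5*u - 4)) = (65 + 6)*√(30 + (5*(-4) - 4)) = 71*√(30 + (-20 - 4)) = 71*√(30 - 24) = 71*√6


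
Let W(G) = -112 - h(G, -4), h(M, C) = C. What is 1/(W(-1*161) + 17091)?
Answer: 1/16983 ≈ 5.8882e-5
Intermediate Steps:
W(G) = -108 (W(G) = -112 - 1*(-4) = -112 + 4 = -108)
1/(W(-1*161) + 17091) = 1/(-108 + 17091) = 1/16983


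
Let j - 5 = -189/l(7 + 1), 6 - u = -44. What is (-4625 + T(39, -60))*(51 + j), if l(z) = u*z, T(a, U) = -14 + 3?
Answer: -25742549/100 ≈ -2.5743e+5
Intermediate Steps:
u = 50 (u = 6 - 1*(-44) = 6 + 44 = 50)
T(a, U) = -11
l(z) = 50*z
j = 1811/400 (j = 5 - 189*1/(50*(7 + 1)) = 5 - 189/(50*8) = 5 - 189/400 = 1811/400 ≈ 4.5275)
(-4625 + T(39, -60))*(51 + j) = (-4625 - 11)*(51 + 1811/400) = -4636*22211/400 = -25742549/100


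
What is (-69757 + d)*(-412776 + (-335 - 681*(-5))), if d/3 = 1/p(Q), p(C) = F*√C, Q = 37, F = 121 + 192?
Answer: 28579861442 - 1229118*√37/11581 ≈ 2.8580e+10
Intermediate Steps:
F = 313
p(C) = 313*√C
d = 3*√37/11581 (d = 3/((313*√37)) = 3*(√37/11581) = 3*√37/11581 ≈ 0.0015757)
(-69757 + d)*(-412776 + (-335 - 681*(-5))) = (-69757 + 3*√37/11581)*(-412776 + (-335 - 681*(-5))) = (-69757 + 3*√37/11581)*(-412776 + (-335 - 227*(-15))) = (-69757 + 3*√37/11581)*(-412776 + (-335 + 3405)) = (-69757 + 3*√37/11581)*(-412776 + 3070) = (-69757 + 3*√37/11581)*(-409706) = 28579861442 - 1229118*√37/11581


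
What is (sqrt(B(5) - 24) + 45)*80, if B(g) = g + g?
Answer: 3600 + 80*I*sqrt(14) ≈ 3600.0 + 299.33*I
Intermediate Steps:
B(g) = 2*g
(sqrt(B(5) - 24) + 45)*80 = (sqrt(2*5 - 24) + 45)*80 = (sqrt(10 - 24) + 45)*80 = (sqrt(-14) + 45)*80 = (I*sqrt(14) + 45)*80 = (45 + I*sqrt(14))*80 = 3600 + 80*I*sqrt(14)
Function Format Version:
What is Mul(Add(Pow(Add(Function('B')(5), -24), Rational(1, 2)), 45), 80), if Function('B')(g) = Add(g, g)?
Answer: Add(3600, Mul(80, I, Pow(14, Rational(1, 2)))) ≈ Add(3600.0, Mul(299.33, I))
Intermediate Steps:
Function('B')(g) = Mul(2, g)
Mul(Add(Pow(Add(Function('B')(5), -24), Rational(1, 2)), 45), 80) = Mul(Add(Pow(Add(Mul(2, 5), -24), Rational(1, 2)), 45), 80) = Mul(Add(Pow(Add(10, -24), Rational(1, 2)), 45), 80) = Mul(Add(Pow(-14, Rational(1, 2)), 45), 80) = Mul(Add(Mul(I, Pow(14, Rational(1, 2))), 45), 80) = Mul(Add(45, Mul(I, Pow(14, Rational(1, 2)))), 80) = Add(3600, Mul(80, I, Pow(14, Rational(1, 2))))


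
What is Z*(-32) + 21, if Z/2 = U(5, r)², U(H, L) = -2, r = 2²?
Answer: -235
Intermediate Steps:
r = 4
Z = 8 (Z = 2*(-2)² = 2*4 = 8)
Z*(-32) + 21 = 8*(-32) + 21 = -256 + 21 = -235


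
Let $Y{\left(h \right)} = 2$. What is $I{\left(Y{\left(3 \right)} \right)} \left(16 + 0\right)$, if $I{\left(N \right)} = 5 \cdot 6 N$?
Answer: $960$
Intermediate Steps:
$I{\left(N \right)} = 30 N$
$I{\left(Y{\left(3 \right)} \right)} \left(16 + 0\right) = 30 \cdot 2 \left(16 + 0\right) = 60 \cdot 16 = 960$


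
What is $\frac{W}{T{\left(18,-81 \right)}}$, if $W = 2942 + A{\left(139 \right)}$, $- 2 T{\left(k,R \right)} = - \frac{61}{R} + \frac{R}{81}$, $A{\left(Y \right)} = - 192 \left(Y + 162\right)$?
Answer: $-444285$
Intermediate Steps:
$A{\left(Y \right)} = -31104 - 192 Y$ ($A{\left(Y \right)} = - 192 \left(162 + Y\right) = -31104 - 192 Y$)
$T{\left(k,R \right)} = - \frac{R}{162} + \frac{61}{2 R}$ ($T{\left(k,R \right)} = - \frac{- \frac{61}{R} + \frac{R}{81}}{2} = - \frac{R}{162} + \frac{61}{2 R}$)
$W = -54850$ ($W = 2942 - 57792 = -54850$)
$\frac{W}{T{\left(18,-81 \right)}} = - \frac{54850}{\frac{1}{162} \frac{1}{-81} \left(4941 - \left(-81\right)^{2}\right)} = - \frac{54850}{\frac{1}{162} \left(- \frac{1}{81}\right) \left(4941 - 6561\right)} = - \frac{54850}{\frac{1}{162} \left(- \frac{1}{81}\right) \left(-1620\right)} = - \frac{54850}{\frac{10}{81}} = \left(-54850\right) \frac{81}{10} = -444285$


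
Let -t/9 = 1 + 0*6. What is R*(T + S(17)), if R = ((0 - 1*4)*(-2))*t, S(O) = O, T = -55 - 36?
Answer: 5328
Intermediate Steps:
t = -9 (t = -9*(1 + 0*6) = -9*(1 + 0) = -9*1 = -9)
T = -91
R = -72 (R = ((0 - 1*4)*(-2))*(-9) = ((0 - 4)*(-2))*(-9) = -4*(-2)*(-9) = 8*(-9) = -72)
R*(T + S(17)) = -72*(-91 + 17) = -72*(-74) = 5328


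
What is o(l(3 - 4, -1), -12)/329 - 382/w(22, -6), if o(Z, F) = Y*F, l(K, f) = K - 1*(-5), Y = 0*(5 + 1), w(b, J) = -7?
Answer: 382/7 ≈ 54.571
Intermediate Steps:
Y = 0 (Y = 0*6 = 0)
l(K, f) = 5 + K (l(K, f) = K + 5 = 5 + K)
o(Z, F) = 0 (o(Z, F) = 0*F = 0)
o(l(3 - 4, -1), -12)/329 - 382/w(22, -6) = 0/329 - 382/(-7) = 0*(1/329) - 382*(-⅐) = 0 + 382/7 = 382/7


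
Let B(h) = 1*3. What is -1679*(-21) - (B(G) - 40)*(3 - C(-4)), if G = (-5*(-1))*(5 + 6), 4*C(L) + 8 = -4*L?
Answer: 35296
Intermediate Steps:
C(L) = -2 - L (C(L) = -2 + (-4*L)/4 = -2 - L)
G = 55 (G = 5*11 = 55)
B(h) = 3
-1679*(-21) - (B(G) - 40)*(3 - C(-4)) = -1679*(-21) - (3 - 40)*(3 - (-2 - 1*(-4))) = 35259 - (-37)*(3 - (-2 + 4)) = 35259 - (-37)*(3 - 1*2) = 35259 - (-37)*(3 - 2) = 35259 - (-37) = 35259 - 1*(-37) = 35259 + 37 = 35296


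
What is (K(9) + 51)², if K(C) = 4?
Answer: 3025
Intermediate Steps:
(K(9) + 51)² = (4 + 51)² = 55² = 3025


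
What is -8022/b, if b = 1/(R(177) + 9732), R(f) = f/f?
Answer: -78078126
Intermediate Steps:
R(f) = 1
b = 1/9733 (b = 1/(1 + 9732) = 1/9733 ≈ 0.00010274)
-8022/b = -8022/1/9733 = -8022*9733 = -78078126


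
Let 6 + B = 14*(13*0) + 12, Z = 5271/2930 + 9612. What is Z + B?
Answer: 28186011/2930 ≈ 9619.8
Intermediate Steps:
Z = 28168431/2930 (Z = 5271*(1/2930) + 9612 = 5271/2930 + 9612 = 28168431/2930 ≈ 9613.8)
B = 6 (B = -6 + (14*(13*0) + 12) = -6 + (14*0 + 12) = -6 + (0 + 12) = -6 + 12 = 6)
Z + B = 28168431/2930 + 6 = 28186011/2930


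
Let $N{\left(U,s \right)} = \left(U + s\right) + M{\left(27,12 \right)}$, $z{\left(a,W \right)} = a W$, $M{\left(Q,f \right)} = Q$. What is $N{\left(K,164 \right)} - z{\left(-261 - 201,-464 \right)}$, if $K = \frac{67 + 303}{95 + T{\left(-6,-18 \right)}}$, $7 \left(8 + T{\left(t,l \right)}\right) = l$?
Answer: $- \frac{126576017}{591} \approx -2.1417 \cdot 10^{5}$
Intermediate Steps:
$T{\left(t,l \right)} = -8 + \frac{l}{7}$
$z{\left(a,W \right)} = W a$
$K = \frac{2590}{591}$ ($K = \frac{67 + 303}{95 + \left(-8 + \frac{1}{7} \left(-18\right)\right)} = \frac{370}{95 - \frac{74}{7}} = \frac{370}{\frac{591}{7}} = 370 \cdot \frac{7}{591} = \frac{2590}{591} \approx 4.3824$)
$N{\left(U,s \right)} = 27 + U + s$ ($N{\left(U,s \right)} = \left(U + s\right) + 27 = 27 + U + s$)
$N{\left(K,164 \right)} - z{\left(-261 - 201,-464 \right)} = \left(27 + \frac{2590}{591} + 164\right) - - 464 \left(-261 - 201\right) = \frac{115471}{591} - \left(-464\right) \left(-462\right) = \frac{115471}{591} - 214368 = - \frac{126576017}{591}$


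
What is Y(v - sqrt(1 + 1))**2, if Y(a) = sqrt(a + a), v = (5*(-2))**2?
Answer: 200 - 2*sqrt(2) ≈ 197.17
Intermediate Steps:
v = 100 (v = (-10)**2 = 100)
Y(a) = sqrt(2)*sqrt(a) (Y(a) = sqrt(2*a) = sqrt(2)*sqrt(a))
Y(v - sqrt(1 + 1))**2 = (sqrt(2)*sqrt(100 - sqrt(1 + 1)))**2 = (sqrt(2)*sqrt(100 - sqrt(2)))**2 = 200 - 2*sqrt(2)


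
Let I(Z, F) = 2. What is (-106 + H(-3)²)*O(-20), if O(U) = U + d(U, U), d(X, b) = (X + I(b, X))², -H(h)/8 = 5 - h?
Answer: 1212960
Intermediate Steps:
H(h) = -40 + 8*h (H(h) = -8*(5 - h) = -40 + 8*h)
d(X, b) = (2 + X)² (d(X, b) = (X + 2)² = (2 + X)²)
O(U) = U + (2 + U)²
(-106 + H(-3)²)*O(-20) = (-106 + (-40 + 8*(-3))²)*(-20 + (2 - 20)²) = (-106 + (-40 - 24)²)*(-20 + (-18)²) = (-106 + (-64)²)*(-20 + 324) = (-106 + 4096)*304 = 3990*304 = 1212960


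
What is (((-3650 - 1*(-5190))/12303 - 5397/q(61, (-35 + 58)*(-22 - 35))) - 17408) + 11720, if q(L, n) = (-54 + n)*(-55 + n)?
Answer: -6213343033831/1092383370 ≈ -5687.9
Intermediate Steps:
q(L, n) = (-55 + n)*(-54 + n)
(((-3650 - 1*(-5190))/12303 - 5397/q(61, (-35 + 58)*(-22 - 35))) - 17408) + 11720 = (((-3650 - 1*(-5190))/12303 - 5397/(2970 + ((-35 + 58)*(-22 - 35))² - 109*(-35 + 58)*(-22 - 35))) - 17408) + 11720 = (((-3650 + 5190)*(1/12303) - 5397/(2970 + (23*(-57))² - 2507*(-57))) - 17408) + 11720 = ((1540*(1/12303) - 5397/(2970 + (-1311)² - 109*(-1311))) - 17408) + 11720 = ((1540/12303 - 5397/(2970 + 1718721 + 142899)) - 17408) + 11720 = ((1540/12303 - 5397/1864590) - 17408) + 11720 = ((1540/12303 - 5397*1/1864590) - 17408) + 11720 = ((1540/12303 - 257/88790) - 17408) + 11720 = (133574729/1092383370 - 17408) + 11720 = -19016076130231/1092383370 + 11720 = -6213343033831/1092383370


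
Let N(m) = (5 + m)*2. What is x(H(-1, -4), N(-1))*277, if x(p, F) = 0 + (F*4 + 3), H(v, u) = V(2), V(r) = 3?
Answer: 9695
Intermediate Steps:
N(m) = 10 + 2*m
H(v, u) = 3
x(p, F) = 3 + 4*F (x(p, F) = 0 + (4*F + 3) = 0 + (3 + 4*F) = 3 + 4*F)
x(H(-1, -4), N(-1))*277 = (3 + 4*(10 + 2*(-1)))*277 = (3 + 4*(10 - 2))*277 = (3 + 4*8)*277 = (3 + 32)*277 = 35*277 = 9695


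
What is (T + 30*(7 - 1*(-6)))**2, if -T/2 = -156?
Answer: 492804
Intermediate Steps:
T = 312 (T = -2*(-156) = 312)
(T + 30*(7 - 1*(-6)))**2 = (312 + 30*(7 - 1*(-6)))**2 = (312 + 30*(7 + 6))**2 = (312 + 30*13)**2 = (312 + 390)**2 = 702**2 = 492804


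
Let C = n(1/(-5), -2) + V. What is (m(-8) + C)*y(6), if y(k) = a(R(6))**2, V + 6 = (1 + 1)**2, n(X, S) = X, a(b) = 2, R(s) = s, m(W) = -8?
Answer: -204/5 ≈ -40.800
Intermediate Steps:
V = -2 (V = -6 + (1 + 1)**2 = -6 + 2**2 = -6 + 4 = -2)
y(k) = 4 (y(k) = 2**2 = 4)
C = -11/5 (C = 1/(-5) - 2 = -1/5 - 2 = -11/5 ≈ -2.2000)
(m(-8) + C)*y(6) = (-8 - 11/5)*4 = -51/5*4 = -204/5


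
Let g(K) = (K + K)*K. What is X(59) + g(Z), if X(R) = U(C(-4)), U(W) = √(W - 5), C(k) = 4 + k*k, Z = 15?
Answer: 450 + √15 ≈ 453.87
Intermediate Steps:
C(k) = 4 + k²
U(W) = √(-5 + W)
g(K) = 2*K² (g(K) = (2*K)*K = 2*K²)
X(R) = √15 (X(R) = √(-5 + (4 + (-4)²)) = √(-5 + (4 + 16)) = √(-5 + 20) = √15)
X(59) + g(Z) = √15 + 2*15² = √15 + 2*225 = √15 + 450 = 450 + √15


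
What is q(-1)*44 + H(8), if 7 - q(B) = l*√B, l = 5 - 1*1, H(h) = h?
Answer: 316 - 176*I ≈ 316.0 - 176.0*I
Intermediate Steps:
l = 4 (l = 5 - 1 = 4)
q(B) = 7 - 4*√B
q(-1)*44 + H(8) = (7 - 4*I)*44 + 8 = (308 - 176*I) + 8 = 316 - 176*I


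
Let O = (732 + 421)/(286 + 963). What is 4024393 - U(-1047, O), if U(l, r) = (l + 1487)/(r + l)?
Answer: 525807122371/130655 ≈ 4.0244e+6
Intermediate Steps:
O = 1153/1249 ≈ 0.92314
U(l, r) = (1487 + l)/(l + r)
4024393 - U(-1047, O) = 4024393 - (1487 - 1047)/(-1047 + 1153/1249) = 4024393 - 440/(-1306550/1249) = 4024393 - (-1249)*440/1306550 = 4024393 - 1*(-54956/130655) = 4024393 + 54956/130655 = 525807122371/130655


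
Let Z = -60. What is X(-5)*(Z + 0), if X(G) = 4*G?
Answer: 1200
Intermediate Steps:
X(-5)*(Z + 0) = (4*(-5))*(-60 + 0) = -20*(-60) = 1200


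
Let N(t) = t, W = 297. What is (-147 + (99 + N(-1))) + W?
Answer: 248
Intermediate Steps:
(-147 + (99 + N(-1))) + W = (-147 + (99 - 1)) + 297 = (-147 + 98) + 297 = -49 + 297 = 248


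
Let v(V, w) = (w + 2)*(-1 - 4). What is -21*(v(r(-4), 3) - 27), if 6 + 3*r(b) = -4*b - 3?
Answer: 1092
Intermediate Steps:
r(b) = -3 - 4*b/3 (r(b) = -2 + (-4*b - 3)/3 = -2 + (-3 - 4*b)/3 = -2 + (-1 - 4*b/3) = -3 - 4*b/3)
v(V, w) = -10 - 5*w (v(V, w) = (2 + w)*(-5) = -10 - 5*w)
-21*(v(r(-4), 3) - 27) = -21*((-10 - 5*3) - 27) = -21*((-10 - 15) - 27) = -21*(-25 - 27) = -21*(-52) = 1092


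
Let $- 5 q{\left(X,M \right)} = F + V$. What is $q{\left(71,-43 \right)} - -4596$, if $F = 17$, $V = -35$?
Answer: $\frac{22998}{5} \approx 4599.6$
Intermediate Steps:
$q{\left(X,M \right)} = \frac{18}{5}$ ($q{\left(X,M \right)} = - \frac{17 - 35}{5} = \left(- \frac{1}{5}\right) \left(-18\right) = \frac{18}{5}$)
$q{\left(71,-43 \right)} - -4596 = \frac{18}{5} - -4596 = \frac{18}{5} + 4596 = \frac{22998}{5}$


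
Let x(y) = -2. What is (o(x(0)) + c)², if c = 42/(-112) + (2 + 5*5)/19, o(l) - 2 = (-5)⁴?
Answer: 9113184369/23104 ≈ 3.9444e+5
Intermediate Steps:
o(l) = 627 (o(l) = 2 + (-5)⁴ = 2 + 625 = 627)
c = 159/152 (c = 42*(-1/112) + (2 + 25)*(1/19) = -3/8 + 27*(1/19) = -3/8 + 27/19 = 159/152 ≈ 1.0461)
(o(x(0)) + c)² = (627 + 159/152)² = (95463/152)² = 9113184369/23104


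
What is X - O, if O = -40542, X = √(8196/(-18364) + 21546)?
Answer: 40542 + √454121689467/4591 ≈ 40689.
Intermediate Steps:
X = √454121689467/4591 (X = √(8196*(-1/18364) + 21546) = √(-2049/4591 + 21546) = √(98915637/4591) = √454121689467/4591 ≈ 146.78)
X - O = √454121689467/4591 - 1*(-40542) = √454121689467/4591 + 40542 = 40542 + √454121689467/4591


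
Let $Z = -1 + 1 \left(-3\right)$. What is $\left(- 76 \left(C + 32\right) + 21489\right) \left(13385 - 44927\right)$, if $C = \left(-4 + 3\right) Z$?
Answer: $-591507126$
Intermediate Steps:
$Z = -4$ ($Z = -1 - 3 = -4$)
$C = 4$ ($C = \left(-4 + 3\right) \left(-4\right) = \left(-1\right) \left(-4\right) = 4$)
$\left(- 76 \left(C + 32\right) + 21489\right) \left(13385 - 44927\right) = \left(- 76 \left(4 + 32\right) + 21489\right) \left(13385 - 44927\right) = \left(\left(-76\right) 36 + 21489\right) \left(-31542\right) = \left(-2736 + 21489\right) \left(-31542\right) = 18753 \left(-31542\right) = -591507126$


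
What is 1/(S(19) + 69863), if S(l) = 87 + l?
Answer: 1/69969 ≈ 1.4292e-5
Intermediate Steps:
1/(S(19) + 69863) = 1/((87 + 19) + 69863) = 1/(106 + 69863) = 1/69969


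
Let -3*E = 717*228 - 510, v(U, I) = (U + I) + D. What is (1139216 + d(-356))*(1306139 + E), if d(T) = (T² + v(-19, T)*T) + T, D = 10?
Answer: 1746955688912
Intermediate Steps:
v(U, I) = 10 + I + U (v(U, I) = (U + I) + 10 = (I + U) + 10 = 10 + I + U)
d(T) = T + T² + T*(-9 + T) (d(T) = (T² + (10 + T - 19)*T) + T = (T² + (-9 + T)*T) + T = (T² + T*(-9 + T)) + T = T + T² + T*(-9 + T))
E = -54322 (E = -(717*228 - 510)/3 = -(163476 - 510)/3 = -⅓*162966 = -54322)
(1139216 + d(-356))*(1306139 + E) = (1139216 + 2*(-356)*(-4 - 356))*(1306139 - 54322) = (1139216 + 2*(-356)*(-360))*1251817 = (1139216 + 256320)*1251817 = 1395536*1251817 = 1746955688912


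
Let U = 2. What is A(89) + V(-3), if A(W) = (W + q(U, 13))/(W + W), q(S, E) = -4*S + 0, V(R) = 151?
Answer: 26959/178 ≈ 151.46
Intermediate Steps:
q(S, E) = -4*S
A(W) = (-8 + W)/(2*W) (A(W) = (W - 4*2)/(W + W) = (W - 8)/((2*W)) = (-8 + W)*(1/(2*W)) = (-8 + W)/(2*W))
A(89) + V(-3) = (1/2)*(-8 + 89)/89 + 151 = (1/2)*(1/89)*81 + 151 = 81/178 + 151 = 26959/178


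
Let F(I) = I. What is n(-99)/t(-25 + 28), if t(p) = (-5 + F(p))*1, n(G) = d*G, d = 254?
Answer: 12573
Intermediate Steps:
n(G) = 254*G
t(p) = -5 + p (t(p) = (-5 + p)*1 = -5 + p)
n(-99)/t(-25 + 28) = (254*(-99))/(-5 + (-25 + 28)) = -25146/(-5 + 3) = -25146/(-2) = -25146*(-1/2) = 12573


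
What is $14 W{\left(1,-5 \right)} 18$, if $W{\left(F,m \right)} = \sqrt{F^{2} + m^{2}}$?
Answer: $252 \sqrt{26} \approx 1285.0$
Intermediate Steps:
$14 W{\left(1,-5 \right)} 18 = 14 \sqrt{1^{2} + \left(-5\right)^{2}} \cdot 18 = 14 \sqrt{1 + 25} \cdot 18 = 14 \sqrt{26} \cdot 18 = 252 \sqrt{26}$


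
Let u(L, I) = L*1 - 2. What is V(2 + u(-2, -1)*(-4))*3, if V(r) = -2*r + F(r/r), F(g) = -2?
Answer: -114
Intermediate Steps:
u(L, I) = -2 + L (u(L, I) = L - 2 = -2 + L)
V(r) = -2 - 2*r (V(r) = -2*r - 2 = -2 - 2*r)
V(2 + u(-2, -1)*(-4))*3 = (-2 - 2*(2 + (-2 - 2)*(-4)))*3 = (-2 - 2*(2 - 4*(-4)))*3 = (-2 - 2*(2 + 16))*3 = (-2 - 2*18)*3 = (-2 - 36)*3 = -38*3 = -114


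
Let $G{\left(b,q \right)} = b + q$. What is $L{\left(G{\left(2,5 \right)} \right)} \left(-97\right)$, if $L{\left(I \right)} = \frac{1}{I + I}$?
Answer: $- \frac{97}{14} \approx -6.9286$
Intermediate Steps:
$L{\left(I \right)} = \frac{1}{2 I}$
$L{\left(G{\left(2,5 \right)} \right)} \left(-97\right) = \frac{1}{2 \left(2 + 5\right)} \left(-97\right) = \frac{1}{2 \cdot 7} \left(-97\right) = \frac{1}{2} \cdot \frac{1}{7} \left(-97\right) = \frac{1}{14} \left(-97\right) = - \frac{97}{14}$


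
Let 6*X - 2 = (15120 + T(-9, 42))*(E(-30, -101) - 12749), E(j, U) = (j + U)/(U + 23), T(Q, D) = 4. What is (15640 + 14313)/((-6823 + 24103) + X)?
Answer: -3504501/3757392472 ≈ -0.00093270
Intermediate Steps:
E(j, U) = (U + j)/(23 + U)
X = -3759414232/117 (X = 1/3 + ((15120 + 4)*((-101 - 30)/(23 - 101) - 12749))/6 = 1/3 + (15124*(-131/(-78) - 12749))/6 = 1/3 + (15124*(-1/78*(-131) - 12749))/6 = 1/3 + (15124*(131/78 - 12749))/6 = 1/3 + (15124*(-994291/78))/6 = 1/3 + (1/6)*(-7518828542/39) = 1/3 - 3759414271/117 = -3759414232/117 ≈ -3.2132e+7)
(15640 + 14313)/((-6823 + 24103) + X) = (15640 + 14313)/((-6823 + 24103) - 3759414232/117) = 29953/(17280 - 3759414232/117) = 29953/(-3757392472/117) = 29953*(-117/3757392472) = -3504501/3757392472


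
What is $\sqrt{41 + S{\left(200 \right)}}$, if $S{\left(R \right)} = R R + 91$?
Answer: $2 \sqrt{10033} \approx 200.33$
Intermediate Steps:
$S{\left(R \right)} = 91 + R^{2}$ ($S{\left(R \right)} = R^{2} + 91 = 91 + R^{2}$)
$\sqrt{41 + S{\left(200 \right)}} = \sqrt{41 + \left(91 + 200^{2}\right)} = \sqrt{41 + \left(91 + 40000\right)} = \sqrt{41 + 40091} = \sqrt{40132} = 2 \sqrt{10033}$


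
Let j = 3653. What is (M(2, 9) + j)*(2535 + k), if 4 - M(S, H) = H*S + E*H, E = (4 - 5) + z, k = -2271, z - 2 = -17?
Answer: 998712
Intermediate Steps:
z = -15 (z = 2 - 17 = -15)
E = -16 (E = (4 - 5) - 15 = -1 - 15 = -16)
M(S, H) = 4 + 16*H - H*S (M(S, H) = 4 - (H*S - 16*H) = 4 - (-16*H + H*S) = 4 + (16*H - H*S) = 4 + 16*H - H*S)
(M(2, 9) + j)*(2535 + k) = ((4 + 16*9 - 1*9*2) + 3653)*(2535 - 2271) = ((4 + 144 - 18) + 3653)*264 = (130 + 3653)*264 = 3783*264 = 998712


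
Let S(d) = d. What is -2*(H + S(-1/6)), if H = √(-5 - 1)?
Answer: ⅓ - 2*I*√6 ≈ 0.33333 - 4.899*I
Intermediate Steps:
H = I*√6 (H = √(-6) = I*√6 ≈ 2.4495*I)
-2*(H + S(-1/6)) = -2*(I*√6 - 1/6) = -2*(I*√6 - 1*⅙) = -2*(I*√6 - ⅙) = -2*(-⅙ + I*√6) = ⅓ - 2*I*√6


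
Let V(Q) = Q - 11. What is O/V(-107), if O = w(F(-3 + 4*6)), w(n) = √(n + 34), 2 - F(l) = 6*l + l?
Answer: -I*√111/118 ≈ -0.089285*I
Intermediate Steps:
V(Q) = -11 + Q
F(l) = 2 - 7*l (F(l) = 2 - (6*l + l) = 2 - 7*l)
w(n) = √(34 + n)
O = I*√111 (O = √(34 + (2 - 7*(-3 + 4*6))) = √(34 + (2 - 7*(-3 + 24))) = √(34 + (2 - 7*21)) = √(34 + (2 - 147)) = √(34 - 145) = √(-111) = I*√111 ≈ 10.536*I)
O/V(-107) = (I*√111)/(-11 - 107) = (I*√111)/(-118) = (I*√111)*(-1/118) = -I*√111/118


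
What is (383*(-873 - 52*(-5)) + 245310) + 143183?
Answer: 153714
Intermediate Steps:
(383*(-873 - 52*(-5)) + 245310) + 143183 = (383*(-873 + 260) + 245310) + 143183 = (383*(-613) + 245310) + 143183 = (-234779 + 245310) + 143183 = 10531 + 143183 = 153714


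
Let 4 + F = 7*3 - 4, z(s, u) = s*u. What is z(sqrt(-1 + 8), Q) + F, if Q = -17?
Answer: 13 - 17*sqrt(7) ≈ -31.978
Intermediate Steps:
F = 13 (F = -4 + (7*3 - 4) = -4 + (21 - 4) = -4 + 17 = 13)
z(sqrt(-1 + 8), Q) + F = sqrt(-1 + 8)*(-17) + 13 = sqrt(7)*(-17) + 13 = -17*sqrt(7) + 13 = 13 - 17*sqrt(7)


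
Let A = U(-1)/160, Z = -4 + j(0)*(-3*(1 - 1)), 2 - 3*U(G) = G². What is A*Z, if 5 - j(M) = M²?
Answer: -1/120 ≈ -0.0083333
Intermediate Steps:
j(M) = 5 - M²
U(G) = ⅔ - G²/3
Z = -4 (Z = -4 + (5 - 1*0²)*(-3*(1 - 1)) = -4 + (5 - 1*0)*(-3*0) = -4 + (5 + 0)*0 = -4 + 5*0 = -4 + 0 = -4)
A = 1/480 (A = (⅔ - ⅓*(-1)²)/160 = (⅔ - ⅓*1)*(1/160) = (⅔ - ⅓)*(1/160) = (⅓)*(1/160) = 1/480 ≈ 0.0020833)
A*Z = (1/480)*(-4) = -1/120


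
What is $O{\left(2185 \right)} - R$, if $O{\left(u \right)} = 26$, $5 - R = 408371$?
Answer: $408392$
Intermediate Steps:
$R = -408366$ ($R = 5 - 408371 = -408366$)
$O{\left(2185 \right)} - R = 26 - -408366 = 26 + 408366 = 408392$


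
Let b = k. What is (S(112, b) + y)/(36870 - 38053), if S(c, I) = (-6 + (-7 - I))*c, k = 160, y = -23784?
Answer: 3320/91 ≈ 36.484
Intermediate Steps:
b = 160
S(c, I) = c*(-13 - I) (S(c, I) = (-13 - I)*c = c*(-13 - I))
(S(112, b) + y)/(36870 - 38053) = (-1*112*(13 + 160) - 23784)/(36870 - 38053) = (-1*112*173 - 23784)/(-1183) = (-19376 - 23784)*(-1/1183) = -43160*(-1/1183) = 3320/91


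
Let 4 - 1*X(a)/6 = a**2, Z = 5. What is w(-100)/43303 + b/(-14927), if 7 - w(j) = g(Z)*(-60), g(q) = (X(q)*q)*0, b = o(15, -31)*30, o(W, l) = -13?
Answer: 16992659/646383881 ≈ 0.026289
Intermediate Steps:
X(a) = 24 - 6*a**2
b = -390 (b = -13*30 = -390)
g(q) = 0 (g(q) = ((24 - 6*q**2)*q)*0 = (q*(24 - 6*q**2))*0 = 0)
w(j) = 7 (w(j) = 7 - 0*(-60) = 7 - 1*0 = 7 + 0 = 7)
w(-100)/43303 + b/(-14927) = 7/43303 - 390/(-14927) = 7*(1/43303) - 390*(-1/14927) = 7/43303 + 390/14927 = 16992659/646383881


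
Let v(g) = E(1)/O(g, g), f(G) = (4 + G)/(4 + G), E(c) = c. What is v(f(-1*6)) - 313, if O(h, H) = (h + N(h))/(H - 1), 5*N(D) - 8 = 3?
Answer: -313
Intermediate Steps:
N(D) = 11/5 (N(D) = 8/5 + (⅕)*3 = 8/5 + ⅗ = 11/5)
O(h, H) = (11/5 + h)/(-1 + H) (O(h, H) = (h + 11/5)/(H - 1) = (11/5 + h)/(-1 + H))
f(G) = 1
v(g) = (-1 + g)/(11/5 + g) (v(g) = 1/((11/5 + g)/(-1 + g)) = 1*((-1 + g)/(11/5 + g)) = (-1 + g)/(11/5 + g))
v(f(-1*6)) - 313 = 5*(-1 + 1)/(11 + 5*1) - 313 = 5*0/(11 + 5) - 313 = 5*0/16 - 313 = 5*(1/16)*0 - 313 = 0 - 313 = -313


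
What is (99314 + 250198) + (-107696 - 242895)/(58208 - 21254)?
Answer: 12915515857/36954 ≈ 3.4950e+5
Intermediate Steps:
(99314 + 250198) + (-107696 - 242895)/(58208 - 21254) = 349512 - 350591/36954 = 12915515857/36954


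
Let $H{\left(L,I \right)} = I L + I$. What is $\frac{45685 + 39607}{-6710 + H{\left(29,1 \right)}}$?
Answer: $- \frac{21323}{1670} \approx -12.768$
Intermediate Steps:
$H{\left(L,I \right)} = I + I L$
$\frac{45685 + 39607}{-6710 + H{\left(29,1 \right)}} = \frac{45685 + 39607}{-6710 + 1 \left(1 + 29\right)} = \frac{85292}{-6710 + 1 \cdot 30} = \frac{85292}{-6710 + 30} = \frac{85292}{-6680} = 85292 \left(- \frac{1}{6680}\right) = - \frac{21323}{1670}$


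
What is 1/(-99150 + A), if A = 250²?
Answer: -1/36650 ≈ -2.7285e-5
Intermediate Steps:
A = 62500
1/(-99150 + A) = 1/(-99150 + 62500) = 1/(-36650) = -1/36650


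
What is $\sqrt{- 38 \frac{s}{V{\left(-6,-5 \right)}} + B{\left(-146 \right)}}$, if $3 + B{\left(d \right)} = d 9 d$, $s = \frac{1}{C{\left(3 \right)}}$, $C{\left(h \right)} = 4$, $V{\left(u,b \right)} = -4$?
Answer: $\frac{\sqrt{3069494}}{4} \approx 438.0$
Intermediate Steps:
$s = \frac{1}{4} \approx 0.25$
$B{\left(d \right)} = -3 + 9 d^{2}$ ($B{\left(d \right)} = -3 + d 9 d = -3 + 9 d d = -3 + 9 d^{2}$)
$\sqrt{- 38 \frac{s}{V{\left(-6,-5 \right)}} + B{\left(-146 \right)}} = \sqrt{- 38 \frac{1}{4 \left(-4\right)} - \left(3 - 9 \left(-146\right)^{2}\right)} = \sqrt{- 38 \cdot \frac{1}{4} \left(- \frac{1}{4}\right) + \left(-3 + 9 \cdot 21316\right)} = \sqrt{\left(-38\right) \left(- \frac{1}{16}\right) + \left(-3 + 191844\right)} = \sqrt{\frac{19}{8} + 191841} = \sqrt{\frac{1534747}{8}} = \frac{\sqrt{3069494}}{4}$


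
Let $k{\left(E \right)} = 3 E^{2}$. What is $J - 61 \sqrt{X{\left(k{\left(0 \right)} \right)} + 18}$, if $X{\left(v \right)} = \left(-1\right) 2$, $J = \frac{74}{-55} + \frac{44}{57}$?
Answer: $- \frac{766738}{3135} \approx -244.57$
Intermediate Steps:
$J = - \frac{1798}{3135}$ ($J = 74 \left(- \frac{1}{55}\right) + 44 \cdot \frac{1}{57} = - \frac{74}{55} + \frac{44}{57} = - \frac{1798}{3135} \approx -0.57352$)
$X{\left(v \right)} = -2$
$J - 61 \sqrt{X{\left(k{\left(0 \right)} \right)} + 18} = - \frac{1798}{3135} - 61 \sqrt{-2 + 18} = - \frac{1798}{3135} - 61 \sqrt{16} = - \frac{1798}{3135} - 244 = - \frac{766738}{3135}$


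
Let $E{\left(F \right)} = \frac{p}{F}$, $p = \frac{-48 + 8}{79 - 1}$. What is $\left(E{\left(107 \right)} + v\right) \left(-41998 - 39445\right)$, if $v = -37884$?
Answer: $\frac{12875319960736}{4173} \approx 3.0854 \cdot 10^{9}$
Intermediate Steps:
$p = - \frac{20}{39}$ ($p = - \frac{40}{78} = \left(-40\right) \frac{1}{78} = - \frac{20}{39} \approx -0.51282$)
$E{\left(F \right)} = - \frac{20}{39 F}$
$\left(E{\left(107 \right)} + v\right) \left(-41998 - 39445\right) = \left(- \frac{20}{39 \cdot 107} - 37884\right) \left(-41998 - 39445\right) = \left(\left(- \frac{20}{39}\right) \frac{1}{107} - 37884\right) \left(-81443\right) = \left(- \frac{20}{4173} - 37884\right) \left(-81443\right) = \left(- \frac{158089952}{4173}\right) \left(-81443\right) = \frac{12875319960736}{4173}$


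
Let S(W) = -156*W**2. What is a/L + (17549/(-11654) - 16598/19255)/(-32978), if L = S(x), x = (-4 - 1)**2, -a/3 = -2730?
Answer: -15527114806851/185004741476500 ≈ -0.083928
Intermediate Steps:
a = 8190 (a = -3*(-2730) = 8190)
x = 25 (x = (-5)**2 = 25)
L = -97500 (L = -156*25**2 = -156*625 = -97500)
a/L + (17549/(-11654) - 16598/19255)/(-32978) = 8190/(-97500) + (17549/(-11654) - 16598/19255)/(-32978) = 8190*(-1/97500) + (17549*(-1/11654) - 16598*1/19255)*(-1/32978) = -21/250 + (-17549/11654 - 16598/19255)*(-1/32978) = -21/250 - 531339087/224397770*(-1/32978) = -21/250 + 531339087/7400189659060 = -15527114806851/185004741476500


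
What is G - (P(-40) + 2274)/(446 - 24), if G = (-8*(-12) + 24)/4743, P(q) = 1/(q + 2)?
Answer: -135974351/25352916 ≈ -5.3633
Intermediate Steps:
P(q) = 1/(2 + q)
G = 40/1581 (G = (96 + 24)*(1/4743) = 120*(1/4743) = 40/1581 ≈ 0.025300)
G - (P(-40) + 2274)/(446 - 24) = 40/1581 - (1/(2 - 40) + 2274)/(446 - 24) = 40/1581 - (1/(-38) + 2274)/422 = 40/1581 - (-1/38 + 2274)/422 = 40/1581 - 86411/(38*422) = 40/1581 - 1*86411/16036 = 40/1581 - 86411/16036 = -135974351/25352916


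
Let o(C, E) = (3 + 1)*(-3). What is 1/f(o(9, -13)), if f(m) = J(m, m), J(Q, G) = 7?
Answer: ⅐ ≈ 0.14286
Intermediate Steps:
o(C, E) = -12 (o(C, E) = 4*(-3) = -12)
f(m) = 7
1/f(o(9, -13)) = 1/7 = ⅐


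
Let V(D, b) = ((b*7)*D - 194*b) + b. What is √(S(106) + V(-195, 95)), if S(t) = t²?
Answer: I*√136774 ≈ 369.83*I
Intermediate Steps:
V(D, b) = -193*b + 7*D*b (V(D, b) = ((7*b)*D - 194*b) + b = (7*D*b - 194*b) + b = (-194*b + 7*D*b) + b = -193*b + 7*D*b)
√(S(106) + V(-195, 95)) = √(106² + 95*(-193 + 7*(-195))) = √(11236 + 95*(-193 - 1365)) = √(11236 + 95*(-1558)) = √(11236 - 148010) = √(-136774) = I*√136774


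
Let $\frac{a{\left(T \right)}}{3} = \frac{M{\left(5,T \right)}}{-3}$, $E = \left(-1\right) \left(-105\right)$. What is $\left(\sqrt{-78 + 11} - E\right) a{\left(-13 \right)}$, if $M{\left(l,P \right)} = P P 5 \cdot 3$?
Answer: $266175 - 2535 i \sqrt{67} \approx 2.6618 \cdot 10^{5} - 20750.0 i$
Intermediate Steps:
$E = 105$
$M{\left(l,P \right)} = 15 P^{2}$ ($M{\left(l,P \right)} = P 5 P 3 = 5 P^{2} \cdot 3 = 15 P^{2}$)
$a{\left(T \right)} = - 15 T^{2}$ ($a{\left(T \right)} = 3 \frac{15 T^{2}}{-3} = 3 \cdot 15 T^{2} \left(- \frac{1}{3}\right) = 3 \left(- 5 T^{2}\right) = - 15 T^{2}$)
$\left(\sqrt{-78 + 11} - E\right) a{\left(-13 \right)} = \left(\sqrt{-78 + 11} - 105\right) \left(- 15 \left(-13\right)^{2}\right) = \left(\sqrt{-67} - 105\right) \left(\left(-15\right) 169\right) = \left(i \sqrt{67} - 105\right) \left(-2535\right) = \left(-105 + i \sqrt{67}\right) \left(-2535\right) = 266175 - 2535 i \sqrt{67}$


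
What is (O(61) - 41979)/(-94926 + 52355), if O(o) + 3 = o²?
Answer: 38261/42571 ≈ 0.89876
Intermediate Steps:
O(o) = -3 + o²
(O(61) - 41979)/(-94926 + 52355) = ((-3 + 61²) - 41979)/(-94926 + 52355) = ((-3 + 3721) - 41979)/(-42571) = (3718 - 41979)*(-1/42571) = -38261*(-1/42571) = 38261/42571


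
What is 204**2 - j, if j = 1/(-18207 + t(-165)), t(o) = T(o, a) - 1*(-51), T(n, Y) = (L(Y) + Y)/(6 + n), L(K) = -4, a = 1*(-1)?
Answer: 120137027343/2886799 ≈ 41616.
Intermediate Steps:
a = -1
T(n, Y) = (-4 + Y)/(6 + n)
t(o) = 51 - 5/(6 + o) (t(o) = (-4 - 1)/(6 + o) - 1*(-51) = -5/(6 + o) + 51 = 51 - 5/(6 + o))
j = -159/2886799 (j = 1/(-18207 + (301 + 51*(-165))/(6 - 165)) = 1/(-18207 + (301 - 8415)/(-159)) = 1/(-18207 - 1/159*(-8114)) = 1/(-18207 + 8114/159) = 1/(-2886799/159) = -159/2886799 ≈ -5.5078e-5)
204**2 - j = 204**2 - 1*(-159/2886799) = 41616 + 159/2886799 = 120137027343/2886799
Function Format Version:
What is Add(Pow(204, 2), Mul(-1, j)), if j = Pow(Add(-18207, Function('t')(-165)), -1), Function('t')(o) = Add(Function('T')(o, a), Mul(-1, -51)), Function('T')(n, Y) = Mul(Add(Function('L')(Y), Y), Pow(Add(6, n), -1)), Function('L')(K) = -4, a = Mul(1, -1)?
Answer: Rational(120137027343, 2886799) ≈ 41616.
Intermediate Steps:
a = -1
Function('T')(n, Y) = Mul(Pow(Add(6, n), -1), Add(-4, Y)) (Function('T')(n, Y) = Mul(Add(-4, Y), Pow(Add(6, n), -1)) = Mul(Pow(Add(6, n), -1), Add(-4, Y)))
Function('t')(o) = Add(51, Mul(-5, Pow(Add(6, o), -1))) (Function('t')(o) = Add(Mul(Pow(Add(6, o), -1), Add(-4, -1)), Mul(-1, -51)) = Add(Mul(Pow(Add(6, o), -1), -5), 51) = Add(Mul(-5, Pow(Add(6, o), -1)), 51) = Add(51, Mul(-5, Pow(Add(6, o), -1))))
j = Rational(-159, 2886799) (j = Pow(Add(-18207, Mul(Pow(Add(6, -165), -1), Add(301, Mul(51, -165)))), -1) = Pow(Add(-18207, Mul(Pow(-159, -1), Add(301, -8415))), -1) = Pow(Add(-18207, Mul(Rational(-1, 159), -8114)), -1) = Pow(Add(-18207, Rational(8114, 159)), -1) = Pow(Rational(-2886799, 159), -1) = Rational(-159, 2886799) ≈ -5.5078e-5)
Add(Pow(204, 2), Mul(-1, j)) = Add(Pow(204, 2), Mul(-1, Rational(-159, 2886799))) = Add(41616, Rational(159, 2886799)) = Rational(120137027343, 2886799)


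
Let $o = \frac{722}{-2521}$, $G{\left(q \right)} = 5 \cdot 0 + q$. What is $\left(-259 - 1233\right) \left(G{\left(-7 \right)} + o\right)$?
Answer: $\frac{27406548}{2521} \approx 10871.0$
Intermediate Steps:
$G{\left(q \right)} = q$ ($G{\left(q \right)} = 0 + q = q$)
$o = - \frac{722}{2521}$ ($o = 722 \left(- \frac{1}{2521}\right) = - \frac{722}{2521} \approx -0.28639$)
$\left(-259 - 1233\right) \left(G{\left(-7 \right)} + o\right) = \left(-259 - 1233\right) \left(-7 - \frac{722}{2521}\right) = \left(-1492\right) \left(- \frac{18369}{2521}\right) = \frac{27406548}{2521}$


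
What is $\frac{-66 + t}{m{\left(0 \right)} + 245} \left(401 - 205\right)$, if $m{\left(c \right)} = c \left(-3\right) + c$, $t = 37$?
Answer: $- \frac{116}{5} \approx -23.2$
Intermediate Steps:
$m{\left(c \right)} = - 2 c$ ($m{\left(c \right)} = - 3 c + c = - 2 c$)
$\frac{-66 + t}{m{\left(0 \right)} + 245} \left(401 - 205\right) = \frac{-66 + 37}{\left(-2\right) 0 + 245} \left(401 - 205\right) = - \frac{29}{0 + 245} \cdot 196 = - \frac{29}{245} \cdot 196 = \left(-29\right) \frac{1}{245} \cdot 196 = \left(- \frac{29}{245}\right) 196 = - \frac{116}{5}$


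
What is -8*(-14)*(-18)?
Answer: -2016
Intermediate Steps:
-8*(-14)*(-18) = 112*(-18) = -2016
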